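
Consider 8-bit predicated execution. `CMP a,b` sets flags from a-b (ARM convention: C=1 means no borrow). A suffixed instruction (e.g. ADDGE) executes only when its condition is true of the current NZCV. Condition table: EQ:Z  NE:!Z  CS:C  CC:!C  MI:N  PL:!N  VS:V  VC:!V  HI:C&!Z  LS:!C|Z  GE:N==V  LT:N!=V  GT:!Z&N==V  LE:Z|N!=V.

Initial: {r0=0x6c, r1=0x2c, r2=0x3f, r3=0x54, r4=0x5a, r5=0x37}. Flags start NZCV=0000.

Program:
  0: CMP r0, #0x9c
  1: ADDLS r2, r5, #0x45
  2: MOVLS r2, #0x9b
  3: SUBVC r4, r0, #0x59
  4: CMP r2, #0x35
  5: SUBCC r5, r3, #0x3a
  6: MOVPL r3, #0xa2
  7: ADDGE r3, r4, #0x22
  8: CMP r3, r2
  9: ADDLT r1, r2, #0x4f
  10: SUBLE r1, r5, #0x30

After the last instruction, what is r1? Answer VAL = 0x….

VAL = 0x2c

0: ✓ CMP  NZCV=1001
1: ✓ ADDLS  r2←0x7c
2: ✓ MOVLS  r2←0x9b
3: · SUBVC
4: ✓ CMP  NZCV=0011
5: · SUBCC
6: ✓ MOVPL  r3←0xa2
7: · ADDGE
8: ✓ CMP  NZCV=0010
9: · ADDLT
10: · SUBLE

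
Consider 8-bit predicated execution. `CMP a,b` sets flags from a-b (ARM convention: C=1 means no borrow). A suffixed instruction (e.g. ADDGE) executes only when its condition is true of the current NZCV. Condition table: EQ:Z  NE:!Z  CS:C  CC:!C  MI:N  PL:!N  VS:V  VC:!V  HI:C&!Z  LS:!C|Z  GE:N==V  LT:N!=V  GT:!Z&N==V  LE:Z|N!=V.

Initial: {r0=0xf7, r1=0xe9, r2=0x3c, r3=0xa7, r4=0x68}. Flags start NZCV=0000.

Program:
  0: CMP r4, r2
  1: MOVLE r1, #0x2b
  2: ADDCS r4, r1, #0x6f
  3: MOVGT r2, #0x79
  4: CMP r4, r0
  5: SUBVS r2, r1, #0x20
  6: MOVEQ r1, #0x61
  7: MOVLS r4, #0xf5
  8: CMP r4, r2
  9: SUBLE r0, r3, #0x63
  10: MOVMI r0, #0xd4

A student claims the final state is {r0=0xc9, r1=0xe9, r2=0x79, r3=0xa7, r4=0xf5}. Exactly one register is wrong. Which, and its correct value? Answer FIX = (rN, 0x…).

0: ✓ CMP  NZCV=0010
1: · MOVLE
2: ✓ ADDCS  r4←0x58
3: ✓ MOVGT  r2←0x79
4: ✓ CMP  NZCV=0000
5: · SUBVS
6: · MOVEQ
7: ✓ MOVLS  r4←0xf5
8: ✓ CMP  NZCV=0011
9: ✓ SUBLE  r0←0x44
10: · MOVMI

FIX = (r0, 0x44)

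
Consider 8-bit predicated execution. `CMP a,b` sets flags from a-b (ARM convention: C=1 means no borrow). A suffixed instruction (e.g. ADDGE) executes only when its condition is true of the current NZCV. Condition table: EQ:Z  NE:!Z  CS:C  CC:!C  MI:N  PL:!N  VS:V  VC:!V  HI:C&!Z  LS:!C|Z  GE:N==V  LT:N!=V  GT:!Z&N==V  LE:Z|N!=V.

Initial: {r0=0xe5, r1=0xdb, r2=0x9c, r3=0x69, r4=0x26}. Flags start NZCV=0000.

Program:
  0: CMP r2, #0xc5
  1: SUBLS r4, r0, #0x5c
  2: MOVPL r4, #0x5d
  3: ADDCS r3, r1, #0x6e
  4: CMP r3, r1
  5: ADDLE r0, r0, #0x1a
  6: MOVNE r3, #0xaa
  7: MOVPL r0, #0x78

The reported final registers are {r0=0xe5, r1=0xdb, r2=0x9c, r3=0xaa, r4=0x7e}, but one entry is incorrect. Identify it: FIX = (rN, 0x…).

0: ✓ CMP  NZCV=1000
1: ✓ SUBLS  r4←0x89
2: · MOVPL
3: · ADDCS
4: ✓ CMP  NZCV=1001
5: · ADDLE
6: ✓ MOVNE  r3←0xaa
7: · MOVPL

FIX = (r4, 0x89)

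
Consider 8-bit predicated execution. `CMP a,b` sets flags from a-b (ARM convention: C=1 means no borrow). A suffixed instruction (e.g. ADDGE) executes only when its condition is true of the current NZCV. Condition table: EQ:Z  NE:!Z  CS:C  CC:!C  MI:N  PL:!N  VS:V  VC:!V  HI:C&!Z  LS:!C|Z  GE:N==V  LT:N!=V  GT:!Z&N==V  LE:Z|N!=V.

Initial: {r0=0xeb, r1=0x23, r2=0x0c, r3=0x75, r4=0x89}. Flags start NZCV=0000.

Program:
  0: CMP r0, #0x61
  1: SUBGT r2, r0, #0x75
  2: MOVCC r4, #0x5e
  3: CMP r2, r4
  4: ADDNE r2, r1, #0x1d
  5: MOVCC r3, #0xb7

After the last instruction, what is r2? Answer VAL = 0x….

VAL = 0x40

[0] flags=1010 → (cmp)
[1] flags=1010 GT?F → skip
[2] flags=1010 CC?F → skip
[3] flags=1001 → (cmp)
[4] flags=1001 NE?T → r2=0x40
[5] flags=1001 CC?T → r3=0xb7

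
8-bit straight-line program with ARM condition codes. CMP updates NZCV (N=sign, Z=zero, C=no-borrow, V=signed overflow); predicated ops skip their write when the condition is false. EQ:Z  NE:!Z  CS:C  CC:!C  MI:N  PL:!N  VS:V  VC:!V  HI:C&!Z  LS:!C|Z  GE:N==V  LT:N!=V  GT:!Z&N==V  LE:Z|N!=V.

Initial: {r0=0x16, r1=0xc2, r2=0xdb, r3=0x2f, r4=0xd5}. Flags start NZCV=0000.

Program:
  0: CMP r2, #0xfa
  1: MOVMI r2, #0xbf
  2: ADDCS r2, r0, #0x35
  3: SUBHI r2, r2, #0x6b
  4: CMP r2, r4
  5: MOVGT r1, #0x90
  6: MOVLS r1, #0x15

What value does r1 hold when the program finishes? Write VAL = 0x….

VAL = 0x15

[0] flags=1000 → (cmp)
[1] flags=1000 MI?T → r2=0xbf
[2] flags=1000 CS?F → skip
[3] flags=1000 HI?F → skip
[4] flags=1000 → (cmp)
[5] flags=1000 GT?F → skip
[6] flags=1000 LS?T → r1=0x15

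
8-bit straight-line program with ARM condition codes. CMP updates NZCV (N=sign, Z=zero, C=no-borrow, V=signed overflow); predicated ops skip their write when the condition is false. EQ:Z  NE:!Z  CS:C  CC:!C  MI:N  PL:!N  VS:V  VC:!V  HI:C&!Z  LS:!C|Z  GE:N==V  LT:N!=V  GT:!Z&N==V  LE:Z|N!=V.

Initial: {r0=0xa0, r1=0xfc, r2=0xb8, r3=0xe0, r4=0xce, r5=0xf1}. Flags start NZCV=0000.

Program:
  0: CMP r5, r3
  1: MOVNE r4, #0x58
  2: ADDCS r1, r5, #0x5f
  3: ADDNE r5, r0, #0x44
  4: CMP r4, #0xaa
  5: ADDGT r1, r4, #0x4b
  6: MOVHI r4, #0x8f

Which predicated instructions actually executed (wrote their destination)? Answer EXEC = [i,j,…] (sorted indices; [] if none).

[0] flags=0010 → (cmp)
[1] flags=0010 NE?T → r4=0x58
[2] flags=0010 CS?T → r1=0x50
[3] flags=0010 NE?T → r5=0xe4
[4] flags=1001 → (cmp)
[5] flags=1001 GT?T → r1=0xa3
[6] flags=1001 HI?F → skip

EXEC = [1,2,3,5]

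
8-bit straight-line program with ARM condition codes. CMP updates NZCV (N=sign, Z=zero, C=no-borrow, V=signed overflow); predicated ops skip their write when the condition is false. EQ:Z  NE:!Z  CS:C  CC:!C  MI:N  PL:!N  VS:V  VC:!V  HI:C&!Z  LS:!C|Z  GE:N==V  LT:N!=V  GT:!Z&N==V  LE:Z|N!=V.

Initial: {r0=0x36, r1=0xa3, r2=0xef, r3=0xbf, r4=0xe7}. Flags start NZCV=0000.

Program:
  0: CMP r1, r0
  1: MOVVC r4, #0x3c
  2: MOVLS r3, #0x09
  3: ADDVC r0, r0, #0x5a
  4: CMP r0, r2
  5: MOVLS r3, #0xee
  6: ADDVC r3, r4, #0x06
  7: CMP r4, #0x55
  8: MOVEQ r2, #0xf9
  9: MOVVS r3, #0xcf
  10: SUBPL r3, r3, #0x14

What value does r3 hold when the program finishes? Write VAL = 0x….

VAL = 0xed

[0] flags=0011 → (cmp)
[1] flags=0011 VC?F → skip
[2] flags=0011 LS?F → skip
[3] flags=0011 VC?F → skip
[4] flags=0000 → (cmp)
[5] flags=0000 LS?T → r3=0xee
[6] flags=0000 VC?T → r3=0xed
[7] flags=1010 → (cmp)
[8] flags=1010 EQ?F → skip
[9] flags=1010 VS?F → skip
[10] flags=1010 PL?F → skip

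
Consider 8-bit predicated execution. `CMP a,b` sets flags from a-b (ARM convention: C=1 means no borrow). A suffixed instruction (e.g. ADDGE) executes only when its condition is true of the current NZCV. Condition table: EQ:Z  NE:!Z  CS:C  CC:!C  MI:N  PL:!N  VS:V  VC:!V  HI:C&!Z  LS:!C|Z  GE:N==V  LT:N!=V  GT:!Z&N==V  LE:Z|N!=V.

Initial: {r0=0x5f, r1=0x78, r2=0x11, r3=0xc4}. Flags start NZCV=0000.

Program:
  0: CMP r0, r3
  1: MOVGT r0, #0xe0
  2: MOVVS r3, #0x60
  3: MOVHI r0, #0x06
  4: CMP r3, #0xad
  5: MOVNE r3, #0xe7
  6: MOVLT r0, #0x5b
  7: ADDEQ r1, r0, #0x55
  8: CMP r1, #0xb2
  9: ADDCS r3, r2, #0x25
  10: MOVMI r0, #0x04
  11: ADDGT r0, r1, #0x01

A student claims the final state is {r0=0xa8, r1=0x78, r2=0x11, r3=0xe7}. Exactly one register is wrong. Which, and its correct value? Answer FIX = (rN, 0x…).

[0] flags=1001 → (cmp)
[1] flags=1001 GT?T → r0=0xe0
[2] flags=1001 VS?T → r3=0x60
[3] flags=1001 HI?F → skip
[4] flags=1001 → (cmp)
[5] flags=1001 NE?T → r3=0xe7
[6] flags=1001 LT?F → skip
[7] flags=1001 EQ?F → skip
[8] flags=1001 → (cmp)
[9] flags=1001 CS?F → skip
[10] flags=1001 MI?T → r0=0x04
[11] flags=1001 GT?T → r0=0x79

FIX = (r0, 0x79)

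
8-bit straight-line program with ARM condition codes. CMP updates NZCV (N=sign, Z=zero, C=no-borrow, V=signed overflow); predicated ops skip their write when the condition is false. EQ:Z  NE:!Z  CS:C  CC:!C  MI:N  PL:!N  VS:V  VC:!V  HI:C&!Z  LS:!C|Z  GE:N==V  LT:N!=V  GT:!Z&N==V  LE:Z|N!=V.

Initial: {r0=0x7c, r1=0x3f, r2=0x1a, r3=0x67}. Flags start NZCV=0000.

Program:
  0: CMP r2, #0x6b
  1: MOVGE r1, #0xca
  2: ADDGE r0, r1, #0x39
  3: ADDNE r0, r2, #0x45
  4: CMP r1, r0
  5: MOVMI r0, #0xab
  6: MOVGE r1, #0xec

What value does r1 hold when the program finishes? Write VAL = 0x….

[0] flags=1000 → (cmp)
[1] flags=1000 GE?F → skip
[2] flags=1000 GE?F → skip
[3] flags=1000 NE?T → r0=0x5f
[4] flags=1000 → (cmp)
[5] flags=1000 MI?T → r0=0xab
[6] flags=1000 GE?F → skip

VAL = 0x3f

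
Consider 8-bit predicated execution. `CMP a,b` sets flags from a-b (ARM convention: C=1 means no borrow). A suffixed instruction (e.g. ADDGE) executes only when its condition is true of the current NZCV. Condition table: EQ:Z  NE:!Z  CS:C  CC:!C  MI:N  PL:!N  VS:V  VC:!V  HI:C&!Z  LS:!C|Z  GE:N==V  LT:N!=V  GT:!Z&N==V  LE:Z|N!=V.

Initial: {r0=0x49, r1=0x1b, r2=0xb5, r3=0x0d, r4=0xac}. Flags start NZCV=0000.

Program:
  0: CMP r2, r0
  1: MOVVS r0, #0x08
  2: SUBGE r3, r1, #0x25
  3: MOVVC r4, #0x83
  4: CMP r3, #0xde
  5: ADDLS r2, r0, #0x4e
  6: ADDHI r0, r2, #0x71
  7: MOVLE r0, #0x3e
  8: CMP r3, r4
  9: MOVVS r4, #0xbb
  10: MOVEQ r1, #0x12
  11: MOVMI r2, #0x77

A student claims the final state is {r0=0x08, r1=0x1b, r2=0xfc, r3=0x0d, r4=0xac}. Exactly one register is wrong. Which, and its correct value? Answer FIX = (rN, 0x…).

FIX = (r2, 0x56)

[0] flags=0011 → (cmp)
[1] flags=0011 VS?T → r0=0x08
[2] flags=0011 GE?F → skip
[3] flags=0011 VC?F → skip
[4] flags=0000 → (cmp)
[5] flags=0000 LS?T → r2=0x56
[6] flags=0000 HI?F → skip
[7] flags=0000 LE?F → skip
[8] flags=0000 → (cmp)
[9] flags=0000 VS?F → skip
[10] flags=0000 EQ?F → skip
[11] flags=0000 MI?F → skip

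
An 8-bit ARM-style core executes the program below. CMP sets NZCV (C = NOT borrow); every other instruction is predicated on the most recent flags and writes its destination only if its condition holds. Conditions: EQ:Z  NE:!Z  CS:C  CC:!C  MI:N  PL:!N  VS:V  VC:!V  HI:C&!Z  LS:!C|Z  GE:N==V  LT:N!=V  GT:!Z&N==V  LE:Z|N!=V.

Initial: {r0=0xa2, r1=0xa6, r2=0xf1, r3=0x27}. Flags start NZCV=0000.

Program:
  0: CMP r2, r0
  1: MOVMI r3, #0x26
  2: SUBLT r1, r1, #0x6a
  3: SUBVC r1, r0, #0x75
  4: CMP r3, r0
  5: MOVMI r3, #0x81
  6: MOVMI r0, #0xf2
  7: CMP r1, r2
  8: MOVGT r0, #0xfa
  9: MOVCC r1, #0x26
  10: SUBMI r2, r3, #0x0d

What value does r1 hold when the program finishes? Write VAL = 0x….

VAL = 0x26

[0] flags=0010 → (cmp)
[1] flags=0010 MI?F → skip
[2] flags=0010 LT?F → skip
[3] flags=0010 VC?T → r1=0x2d
[4] flags=1001 → (cmp)
[5] flags=1001 MI?T → r3=0x81
[6] flags=1001 MI?T → r0=0xf2
[7] flags=0000 → (cmp)
[8] flags=0000 GT?T → r0=0xfa
[9] flags=0000 CC?T → r1=0x26
[10] flags=0000 MI?F → skip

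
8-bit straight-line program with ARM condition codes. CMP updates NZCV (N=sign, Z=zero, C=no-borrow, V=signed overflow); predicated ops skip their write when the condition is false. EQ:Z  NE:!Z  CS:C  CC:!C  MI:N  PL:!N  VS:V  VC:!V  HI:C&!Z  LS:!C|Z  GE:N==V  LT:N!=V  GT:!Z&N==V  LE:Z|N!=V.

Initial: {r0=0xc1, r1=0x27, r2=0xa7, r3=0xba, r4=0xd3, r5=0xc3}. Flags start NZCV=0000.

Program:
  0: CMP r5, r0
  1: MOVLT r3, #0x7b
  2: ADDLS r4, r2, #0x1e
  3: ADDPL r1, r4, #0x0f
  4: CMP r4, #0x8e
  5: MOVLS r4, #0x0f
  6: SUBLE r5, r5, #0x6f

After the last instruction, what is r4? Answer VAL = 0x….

VAL = 0xd3

0: ✓ CMP  NZCV=0010
1: · MOVLT
2: · ADDLS
3: ✓ ADDPL  r1←0xe2
4: ✓ CMP  NZCV=0010
5: · MOVLS
6: · SUBLE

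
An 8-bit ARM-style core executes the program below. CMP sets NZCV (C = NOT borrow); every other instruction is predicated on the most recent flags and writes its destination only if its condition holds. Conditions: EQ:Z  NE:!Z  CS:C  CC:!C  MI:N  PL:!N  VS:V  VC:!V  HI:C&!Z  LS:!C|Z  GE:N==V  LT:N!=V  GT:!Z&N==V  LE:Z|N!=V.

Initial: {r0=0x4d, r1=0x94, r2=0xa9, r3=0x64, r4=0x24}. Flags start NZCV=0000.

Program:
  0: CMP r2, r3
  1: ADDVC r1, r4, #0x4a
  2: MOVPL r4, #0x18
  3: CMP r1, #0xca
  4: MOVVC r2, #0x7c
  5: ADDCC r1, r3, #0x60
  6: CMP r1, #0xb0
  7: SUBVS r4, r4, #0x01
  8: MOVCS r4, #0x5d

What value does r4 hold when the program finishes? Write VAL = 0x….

0: ✓ CMP  NZCV=0011
1: · ADDVC
2: ✓ MOVPL  r4←0x18
3: ✓ CMP  NZCV=1000
4: ✓ MOVVC  r2←0x7c
5: ✓ ADDCC  r1←0xc4
6: ✓ CMP  NZCV=0010
7: · SUBVS
8: ✓ MOVCS  r4←0x5d

VAL = 0x5d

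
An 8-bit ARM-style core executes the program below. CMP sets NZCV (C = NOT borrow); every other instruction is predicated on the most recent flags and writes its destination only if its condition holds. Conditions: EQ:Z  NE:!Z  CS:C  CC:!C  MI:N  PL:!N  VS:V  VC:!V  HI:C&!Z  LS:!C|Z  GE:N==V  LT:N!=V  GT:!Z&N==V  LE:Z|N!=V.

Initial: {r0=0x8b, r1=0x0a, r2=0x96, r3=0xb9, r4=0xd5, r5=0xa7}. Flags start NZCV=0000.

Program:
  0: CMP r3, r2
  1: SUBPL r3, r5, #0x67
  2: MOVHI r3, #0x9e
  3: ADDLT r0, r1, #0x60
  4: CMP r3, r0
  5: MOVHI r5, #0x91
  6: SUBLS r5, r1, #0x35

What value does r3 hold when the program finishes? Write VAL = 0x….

VAL = 0x9e

[0] flags=0010 → (cmp)
[1] flags=0010 PL?T → r3=0x40
[2] flags=0010 HI?T → r3=0x9e
[3] flags=0010 LT?F → skip
[4] flags=0010 → (cmp)
[5] flags=0010 HI?T → r5=0x91
[6] flags=0010 LS?F → skip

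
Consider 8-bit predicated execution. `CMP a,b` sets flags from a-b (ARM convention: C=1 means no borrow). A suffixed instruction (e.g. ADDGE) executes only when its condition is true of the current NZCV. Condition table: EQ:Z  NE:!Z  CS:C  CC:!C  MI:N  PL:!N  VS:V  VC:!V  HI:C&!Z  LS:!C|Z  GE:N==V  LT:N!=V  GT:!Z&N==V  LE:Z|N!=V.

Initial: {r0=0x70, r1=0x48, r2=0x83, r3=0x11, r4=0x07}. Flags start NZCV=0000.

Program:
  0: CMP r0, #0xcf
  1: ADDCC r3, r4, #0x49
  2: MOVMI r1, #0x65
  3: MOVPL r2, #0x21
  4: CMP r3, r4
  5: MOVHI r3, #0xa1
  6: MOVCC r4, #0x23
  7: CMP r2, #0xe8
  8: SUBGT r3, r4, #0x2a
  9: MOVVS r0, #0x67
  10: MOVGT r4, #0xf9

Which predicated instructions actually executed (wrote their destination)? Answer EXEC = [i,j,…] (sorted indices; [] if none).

[0] flags=1001 → (cmp)
[1] flags=1001 CC?T → r3=0x50
[2] flags=1001 MI?T → r1=0x65
[3] flags=1001 PL?F → skip
[4] flags=0010 → (cmp)
[5] flags=0010 HI?T → r3=0xa1
[6] flags=0010 CC?F → skip
[7] flags=1000 → (cmp)
[8] flags=1000 GT?F → skip
[9] flags=1000 VS?F → skip
[10] flags=1000 GT?F → skip

EXEC = [1,2,5]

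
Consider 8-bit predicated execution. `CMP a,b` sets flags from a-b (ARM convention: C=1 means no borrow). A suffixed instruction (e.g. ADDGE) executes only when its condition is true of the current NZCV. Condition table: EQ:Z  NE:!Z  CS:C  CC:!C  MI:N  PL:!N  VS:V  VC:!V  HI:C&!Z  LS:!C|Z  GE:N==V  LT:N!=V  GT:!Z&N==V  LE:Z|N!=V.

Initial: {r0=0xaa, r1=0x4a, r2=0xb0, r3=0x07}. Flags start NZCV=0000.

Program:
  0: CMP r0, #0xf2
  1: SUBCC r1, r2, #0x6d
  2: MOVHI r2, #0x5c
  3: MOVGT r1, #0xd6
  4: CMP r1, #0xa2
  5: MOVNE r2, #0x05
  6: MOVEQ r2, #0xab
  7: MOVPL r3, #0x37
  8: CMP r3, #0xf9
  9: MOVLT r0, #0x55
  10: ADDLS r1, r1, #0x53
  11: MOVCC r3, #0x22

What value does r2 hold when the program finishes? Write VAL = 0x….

VAL = 0x05

[0] flags=1000 → (cmp)
[1] flags=1000 CC?T → r1=0x43
[2] flags=1000 HI?F → skip
[3] flags=1000 GT?F → skip
[4] flags=1001 → (cmp)
[5] flags=1001 NE?T → r2=0x05
[6] flags=1001 EQ?F → skip
[7] flags=1001 PL?F → skip
[8] flags=0000 → (cmp)
[9] flags=0000 LT?F → skip
[10] flags=0000 LS?T → r1=0x96
[11] flags=0000 CC?T → r3=0x22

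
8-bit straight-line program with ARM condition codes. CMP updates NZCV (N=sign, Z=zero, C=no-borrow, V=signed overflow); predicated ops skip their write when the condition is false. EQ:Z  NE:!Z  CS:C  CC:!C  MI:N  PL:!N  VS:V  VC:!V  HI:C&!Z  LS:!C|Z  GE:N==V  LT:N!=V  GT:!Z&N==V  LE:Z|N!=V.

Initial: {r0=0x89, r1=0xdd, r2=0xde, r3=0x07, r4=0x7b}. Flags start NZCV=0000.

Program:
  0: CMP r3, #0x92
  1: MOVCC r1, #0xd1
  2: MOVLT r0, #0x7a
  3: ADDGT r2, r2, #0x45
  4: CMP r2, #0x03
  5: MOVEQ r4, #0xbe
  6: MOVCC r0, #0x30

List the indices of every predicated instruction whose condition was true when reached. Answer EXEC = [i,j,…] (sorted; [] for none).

EXEC = [1,3]

0: ✓ CMP  NZCV=0000
1: ✓ MOVCC  r1←0xd1
2: · MOVLT
3: ✓ ADDGT  r2←0x23
4: ✓ CMP  NZCV=0010
5: · MOVEQ
6: · MOVCC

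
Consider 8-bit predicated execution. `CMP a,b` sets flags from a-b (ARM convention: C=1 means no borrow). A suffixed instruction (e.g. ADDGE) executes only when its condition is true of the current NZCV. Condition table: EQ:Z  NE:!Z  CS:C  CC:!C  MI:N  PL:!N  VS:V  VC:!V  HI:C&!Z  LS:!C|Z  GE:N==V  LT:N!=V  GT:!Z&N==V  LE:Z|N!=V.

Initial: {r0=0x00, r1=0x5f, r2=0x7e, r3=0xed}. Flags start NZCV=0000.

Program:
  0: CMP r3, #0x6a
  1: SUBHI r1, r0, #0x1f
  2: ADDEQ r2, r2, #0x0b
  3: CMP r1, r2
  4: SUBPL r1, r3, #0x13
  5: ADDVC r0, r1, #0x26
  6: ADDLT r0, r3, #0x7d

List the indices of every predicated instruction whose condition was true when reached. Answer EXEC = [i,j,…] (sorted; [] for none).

0: ✓ CMP  NZCV=1010
1: ✓ SUBHI  r1←0xe1
2: · ADDEQ
3: ✓ CMP  NZCV=0011
4: ✓ SUBPL  r1←0xda
5: · ADDVC
6: ✓ ADDLT  r0←0x6a

EXEC = [1,4,6]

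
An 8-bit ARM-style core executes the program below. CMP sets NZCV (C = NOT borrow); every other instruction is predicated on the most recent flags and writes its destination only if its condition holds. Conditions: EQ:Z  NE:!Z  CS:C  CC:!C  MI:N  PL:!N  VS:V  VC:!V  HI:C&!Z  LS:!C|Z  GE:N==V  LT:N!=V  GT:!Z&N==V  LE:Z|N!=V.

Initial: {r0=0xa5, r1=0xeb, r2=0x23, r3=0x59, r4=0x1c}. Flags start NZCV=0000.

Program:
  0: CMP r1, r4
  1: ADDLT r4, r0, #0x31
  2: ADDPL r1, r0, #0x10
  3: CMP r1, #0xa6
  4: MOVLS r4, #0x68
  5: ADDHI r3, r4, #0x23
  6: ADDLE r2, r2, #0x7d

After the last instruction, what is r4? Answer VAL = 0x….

VAL = 0xd6

[0] flags=1010 → (cmp)
[1] flags=1010 LT?T → r4=0xd6
[2] flags=1010 PL?F → skip
[3] flags=0010 → (cmp)
[4] flags=0010 LS?F → skip
[5] flags=0010 HI?T → r3=0xf9
[6] flags=0010 LE?F → skip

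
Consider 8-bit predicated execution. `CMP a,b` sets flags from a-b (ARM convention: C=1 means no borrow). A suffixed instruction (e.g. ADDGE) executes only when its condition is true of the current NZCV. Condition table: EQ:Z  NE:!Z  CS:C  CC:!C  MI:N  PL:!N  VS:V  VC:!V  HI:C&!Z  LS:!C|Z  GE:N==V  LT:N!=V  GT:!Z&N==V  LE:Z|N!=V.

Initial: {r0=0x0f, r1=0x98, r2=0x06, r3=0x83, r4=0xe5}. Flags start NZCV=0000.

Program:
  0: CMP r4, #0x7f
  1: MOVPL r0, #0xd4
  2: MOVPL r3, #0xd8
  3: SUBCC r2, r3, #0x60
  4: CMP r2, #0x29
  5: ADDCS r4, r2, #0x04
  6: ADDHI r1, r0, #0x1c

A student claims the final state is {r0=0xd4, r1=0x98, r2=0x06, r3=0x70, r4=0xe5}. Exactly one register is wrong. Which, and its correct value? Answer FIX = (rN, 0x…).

FIX = (r3, 0xd8)

[0] flags=0011 → (cmp)
[1] flags=0011 PL?T → r0=0xd4
[2] flags=0011 PL?T → r3=0xd8
[3] flags=0011 CC?F → skip
[4] flags=1000 → (cmp)
[5] flags=1000 CS?F → skip
[6] flags=1000 HI?F → skip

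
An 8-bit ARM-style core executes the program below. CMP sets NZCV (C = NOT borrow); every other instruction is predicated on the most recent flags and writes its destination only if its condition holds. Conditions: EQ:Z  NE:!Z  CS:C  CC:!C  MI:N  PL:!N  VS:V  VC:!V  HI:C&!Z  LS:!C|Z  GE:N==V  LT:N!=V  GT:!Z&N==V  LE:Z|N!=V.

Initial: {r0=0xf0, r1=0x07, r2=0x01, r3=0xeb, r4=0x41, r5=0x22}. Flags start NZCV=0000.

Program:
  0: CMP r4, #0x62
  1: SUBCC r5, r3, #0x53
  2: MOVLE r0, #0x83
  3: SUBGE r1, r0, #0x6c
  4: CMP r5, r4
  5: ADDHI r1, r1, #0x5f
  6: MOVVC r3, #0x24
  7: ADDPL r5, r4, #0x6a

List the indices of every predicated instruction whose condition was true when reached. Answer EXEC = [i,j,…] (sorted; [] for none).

0: ✓ CMP  NZCV=1000
1: ✓ SUBCC  r5←0x98
2: ✓ MOVLE  r0←0x83
3: · SUBGE
4: ✓ CMP  NZCV=0011
5: ✓ ADDHI  r1←0x66
6: · MOVVC
7: ✓ ADDPL  r5←0xab

EXEC = [1,2,5,7]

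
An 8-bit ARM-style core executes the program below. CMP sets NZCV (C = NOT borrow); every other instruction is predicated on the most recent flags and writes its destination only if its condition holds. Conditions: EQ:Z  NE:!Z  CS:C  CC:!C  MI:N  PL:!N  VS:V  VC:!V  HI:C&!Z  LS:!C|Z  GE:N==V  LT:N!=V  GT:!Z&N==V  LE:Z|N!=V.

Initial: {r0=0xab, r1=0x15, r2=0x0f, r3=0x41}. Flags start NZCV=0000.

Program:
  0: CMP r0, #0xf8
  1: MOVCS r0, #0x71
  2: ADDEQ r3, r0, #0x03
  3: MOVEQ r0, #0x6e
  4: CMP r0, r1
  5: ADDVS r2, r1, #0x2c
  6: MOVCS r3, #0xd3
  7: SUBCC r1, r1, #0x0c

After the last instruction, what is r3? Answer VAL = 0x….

VAL = 0xd3

[0] flags=1000 → (cmp)
[1] flags=1000 CS?F → skip
[2] flags=1000 EQ?F → skip
[3] flags=1000 EQ?F → skip
[4] flags=1010 → (cmp)
[5] flags=1010 VS?F → skip
[6] flags=1010 CS?T → r3=0xd3
[7] flags=1010 CC?F → skip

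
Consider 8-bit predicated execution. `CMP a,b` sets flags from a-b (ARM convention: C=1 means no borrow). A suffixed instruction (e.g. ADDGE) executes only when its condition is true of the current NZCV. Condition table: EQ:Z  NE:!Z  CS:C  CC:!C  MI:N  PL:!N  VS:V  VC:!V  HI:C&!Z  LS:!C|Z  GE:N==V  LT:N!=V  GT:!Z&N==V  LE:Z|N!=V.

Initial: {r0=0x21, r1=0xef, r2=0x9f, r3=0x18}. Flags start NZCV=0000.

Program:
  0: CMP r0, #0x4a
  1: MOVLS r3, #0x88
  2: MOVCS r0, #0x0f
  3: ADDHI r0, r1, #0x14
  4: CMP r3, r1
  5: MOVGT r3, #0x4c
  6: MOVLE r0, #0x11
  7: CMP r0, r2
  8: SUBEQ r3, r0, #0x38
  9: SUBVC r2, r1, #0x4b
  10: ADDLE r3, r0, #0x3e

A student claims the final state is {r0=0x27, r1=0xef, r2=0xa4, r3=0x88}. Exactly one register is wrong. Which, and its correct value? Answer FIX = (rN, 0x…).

FIX = (r0, 0x11)

[0] flags=1000 → (cmp)
[1] flags=1000 LS?T → r3=0x88
[2] flags=1000 CS?F → skip
[3] flags=1000 HI?F → skip
[4] flags=1000 → (cmp)
[5] flags=1000 GT?F → skip
[6] flags=1000 LE?T → r0=0x11
[7] flags=0000 → (cmp)
[8] flags=0000 EQ?F → skip
[9] flags=0000 VC?T → r2=0xa4
[10] flags=0000 LE?F → skip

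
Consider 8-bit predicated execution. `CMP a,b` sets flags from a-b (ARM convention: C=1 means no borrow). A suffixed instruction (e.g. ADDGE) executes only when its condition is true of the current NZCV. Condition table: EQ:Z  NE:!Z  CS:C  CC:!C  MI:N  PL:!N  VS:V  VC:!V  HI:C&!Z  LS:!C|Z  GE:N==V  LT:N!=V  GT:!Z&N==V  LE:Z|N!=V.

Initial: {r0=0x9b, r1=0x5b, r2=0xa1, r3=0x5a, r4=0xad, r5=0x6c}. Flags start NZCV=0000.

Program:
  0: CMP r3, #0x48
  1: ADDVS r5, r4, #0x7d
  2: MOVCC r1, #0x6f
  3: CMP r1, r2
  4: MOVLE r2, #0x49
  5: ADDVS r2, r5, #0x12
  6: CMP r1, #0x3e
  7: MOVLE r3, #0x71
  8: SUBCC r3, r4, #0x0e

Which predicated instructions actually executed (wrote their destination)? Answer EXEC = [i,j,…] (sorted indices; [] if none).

0: ✓ CMP  NZCV=0010
1: · ADDVS
2: · MOVCC
3: ✓ CMP  NZCV=1001
4: · MOVLE
5: ✓ ADDVS  r2←0x7e
6: ✓ CMP  NZCV=0010
7: · MOVLE
8: · SUBCC

EXEC = [5]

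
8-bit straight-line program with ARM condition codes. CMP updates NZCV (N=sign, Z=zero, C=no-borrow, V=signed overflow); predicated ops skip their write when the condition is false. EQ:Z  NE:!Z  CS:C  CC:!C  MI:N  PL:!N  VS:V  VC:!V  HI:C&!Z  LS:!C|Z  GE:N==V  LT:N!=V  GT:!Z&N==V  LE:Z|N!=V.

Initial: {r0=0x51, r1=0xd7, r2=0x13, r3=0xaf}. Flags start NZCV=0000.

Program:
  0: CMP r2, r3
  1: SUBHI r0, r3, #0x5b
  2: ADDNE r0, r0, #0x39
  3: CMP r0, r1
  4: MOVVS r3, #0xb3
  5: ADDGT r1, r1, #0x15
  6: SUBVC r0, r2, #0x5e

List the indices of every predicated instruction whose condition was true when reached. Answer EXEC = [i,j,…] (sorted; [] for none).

EXEC = [2,6]

0: ✓ CMP  NZCV=0000
1: · SUBHI
2: ✓ ADDNE  r0←0x8a
3: ✓ CMP  NZCV=1000
4: · MOVVS
5: · ADDGT
6: ✓ SUBVC  r0←0xb5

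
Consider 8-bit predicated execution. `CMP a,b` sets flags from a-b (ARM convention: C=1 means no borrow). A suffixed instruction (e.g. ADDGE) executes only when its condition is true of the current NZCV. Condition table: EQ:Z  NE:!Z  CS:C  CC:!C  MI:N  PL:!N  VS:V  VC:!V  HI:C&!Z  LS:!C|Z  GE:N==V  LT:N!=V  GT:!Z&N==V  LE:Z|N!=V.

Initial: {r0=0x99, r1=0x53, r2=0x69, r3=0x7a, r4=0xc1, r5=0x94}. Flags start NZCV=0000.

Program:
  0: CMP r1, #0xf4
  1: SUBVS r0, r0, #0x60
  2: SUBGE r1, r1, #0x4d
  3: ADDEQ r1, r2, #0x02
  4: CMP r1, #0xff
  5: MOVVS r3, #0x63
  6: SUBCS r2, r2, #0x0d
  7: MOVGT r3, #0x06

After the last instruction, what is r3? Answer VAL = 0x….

VAL = 0x06

[0] flags=0000 → (cmp)
[1] flags=0000 VS?F → skip
[2] flags=0000 GE?T → r1=0x06
[3] flags=0000 EQ?F → skip
[4] flags=0000 → (cmp)
[5] flags=0000 VS?F → skip
[6] flags=0000 CS?F → skip
[7] flags=0000 GT?T → r3=0x06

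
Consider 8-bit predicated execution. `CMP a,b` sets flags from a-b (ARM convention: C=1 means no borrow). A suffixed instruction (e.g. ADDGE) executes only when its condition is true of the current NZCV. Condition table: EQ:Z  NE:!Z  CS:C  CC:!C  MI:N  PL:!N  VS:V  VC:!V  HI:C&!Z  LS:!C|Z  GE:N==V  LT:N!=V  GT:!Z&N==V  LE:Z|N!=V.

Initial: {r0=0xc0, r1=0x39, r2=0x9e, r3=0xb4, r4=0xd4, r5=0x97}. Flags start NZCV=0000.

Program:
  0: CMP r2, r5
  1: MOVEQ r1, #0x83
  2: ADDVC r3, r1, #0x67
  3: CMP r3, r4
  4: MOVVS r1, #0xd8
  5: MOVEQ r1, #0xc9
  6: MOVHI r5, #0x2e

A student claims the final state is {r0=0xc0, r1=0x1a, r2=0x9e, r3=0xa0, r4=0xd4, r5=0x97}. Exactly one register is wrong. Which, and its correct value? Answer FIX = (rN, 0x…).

FIX = (r1, 0x39)

0: ✓ CMP  NZCV=0010
1: · MOVEQ
2: ✓ ADDVC  r3←0xa0
3: ✓ CMP  NZCV=1000
4: · MOVVS
5: · MOVEQ
6: · MOVHI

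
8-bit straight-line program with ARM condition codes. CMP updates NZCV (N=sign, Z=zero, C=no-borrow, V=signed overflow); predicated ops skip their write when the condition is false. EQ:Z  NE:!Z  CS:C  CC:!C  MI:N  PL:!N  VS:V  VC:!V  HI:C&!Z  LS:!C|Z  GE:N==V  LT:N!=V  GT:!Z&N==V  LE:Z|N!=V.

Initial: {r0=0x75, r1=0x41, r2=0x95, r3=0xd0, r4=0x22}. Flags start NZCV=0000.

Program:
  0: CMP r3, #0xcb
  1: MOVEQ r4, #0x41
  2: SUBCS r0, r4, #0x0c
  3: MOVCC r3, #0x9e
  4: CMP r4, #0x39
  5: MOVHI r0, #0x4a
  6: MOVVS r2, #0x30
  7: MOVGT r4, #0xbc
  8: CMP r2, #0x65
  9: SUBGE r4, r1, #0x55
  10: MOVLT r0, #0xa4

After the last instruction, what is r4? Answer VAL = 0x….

VAL = 0x22

[0] flags=0010 → (cmp)
[1] flags=0010 EQ?F → skip
[2] flags=0010 CS?T → r0=0x16
[3] flags=0010 CC?F → skip
[4] flags=1000 → (cmp)
[5] flags=1000 HI?F → skip
[6] flags=1000 VS?F → skip
[7] flags=1000 GT?F → skip
[8] flags=0011 → (cmp)
[9] flags=0011 GE?F → skip
[10] flags=0011 LT?T → r0=0xa4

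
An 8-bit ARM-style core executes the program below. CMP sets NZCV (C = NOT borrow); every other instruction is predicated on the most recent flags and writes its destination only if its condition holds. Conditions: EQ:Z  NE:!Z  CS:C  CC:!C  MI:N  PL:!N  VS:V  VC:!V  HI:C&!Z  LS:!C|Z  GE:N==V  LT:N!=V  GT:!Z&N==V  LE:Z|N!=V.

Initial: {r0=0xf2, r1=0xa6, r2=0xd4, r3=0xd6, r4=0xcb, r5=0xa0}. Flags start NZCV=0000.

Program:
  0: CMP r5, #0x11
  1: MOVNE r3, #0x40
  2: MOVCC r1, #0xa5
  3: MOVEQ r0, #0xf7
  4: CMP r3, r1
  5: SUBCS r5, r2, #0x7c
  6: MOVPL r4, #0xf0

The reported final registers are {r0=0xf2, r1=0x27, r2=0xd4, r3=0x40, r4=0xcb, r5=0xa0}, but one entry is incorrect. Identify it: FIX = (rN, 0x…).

0: ✓ CMP  NZCV=1010
1: ✓ MOVNE  r3←0x40
2: · MOVCC
3: · MOVEQ
4: ✓ CMP  NZCV=1001
5: · SUBCS
6: · MOVPL

FIX = (r1, 0xa6)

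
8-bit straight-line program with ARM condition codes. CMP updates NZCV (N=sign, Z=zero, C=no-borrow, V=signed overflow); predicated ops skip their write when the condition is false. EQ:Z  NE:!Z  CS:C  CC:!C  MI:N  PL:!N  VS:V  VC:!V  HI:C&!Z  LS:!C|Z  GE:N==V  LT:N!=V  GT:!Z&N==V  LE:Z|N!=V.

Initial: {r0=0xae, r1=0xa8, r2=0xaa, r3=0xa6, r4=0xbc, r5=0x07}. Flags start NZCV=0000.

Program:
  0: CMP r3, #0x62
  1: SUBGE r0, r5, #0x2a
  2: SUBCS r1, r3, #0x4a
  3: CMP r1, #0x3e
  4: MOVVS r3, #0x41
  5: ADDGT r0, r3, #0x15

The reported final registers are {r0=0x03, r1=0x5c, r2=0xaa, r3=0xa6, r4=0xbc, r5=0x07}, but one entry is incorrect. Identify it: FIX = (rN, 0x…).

[0] flags=0011 → (cmp)
[1] flags=0011 GE?F → skip
[2] flags=0011 CS?T → r1=0x5c
[3] flags=0010 → (cmp)
[4] flags=0010 VS?F → skip
[5] flags=0010 GT?T → r0=0xbb

FIX = (r0, 0xbb)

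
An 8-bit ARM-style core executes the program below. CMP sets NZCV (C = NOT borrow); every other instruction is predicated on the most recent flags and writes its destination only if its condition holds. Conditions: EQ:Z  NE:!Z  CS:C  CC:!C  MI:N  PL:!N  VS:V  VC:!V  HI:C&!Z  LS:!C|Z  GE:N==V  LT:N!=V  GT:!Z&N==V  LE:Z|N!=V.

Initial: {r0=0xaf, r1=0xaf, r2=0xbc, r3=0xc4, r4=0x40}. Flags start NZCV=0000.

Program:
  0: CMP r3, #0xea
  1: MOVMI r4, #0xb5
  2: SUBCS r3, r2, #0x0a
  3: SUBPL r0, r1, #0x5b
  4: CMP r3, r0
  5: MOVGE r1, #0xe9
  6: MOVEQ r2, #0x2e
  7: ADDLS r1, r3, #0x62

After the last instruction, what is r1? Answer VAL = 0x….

VAL = 0xe9

0: ✓ CMP  NZCV=1000
1: ✓ MOVMI  r4←0xb5
2: · SUBCS
3: · SUBPL
4: ✓ CMP  NZCV=0010
5: ✓ MOVGE  r1←0xe9
6: · MOVEQ
7: · ADDLS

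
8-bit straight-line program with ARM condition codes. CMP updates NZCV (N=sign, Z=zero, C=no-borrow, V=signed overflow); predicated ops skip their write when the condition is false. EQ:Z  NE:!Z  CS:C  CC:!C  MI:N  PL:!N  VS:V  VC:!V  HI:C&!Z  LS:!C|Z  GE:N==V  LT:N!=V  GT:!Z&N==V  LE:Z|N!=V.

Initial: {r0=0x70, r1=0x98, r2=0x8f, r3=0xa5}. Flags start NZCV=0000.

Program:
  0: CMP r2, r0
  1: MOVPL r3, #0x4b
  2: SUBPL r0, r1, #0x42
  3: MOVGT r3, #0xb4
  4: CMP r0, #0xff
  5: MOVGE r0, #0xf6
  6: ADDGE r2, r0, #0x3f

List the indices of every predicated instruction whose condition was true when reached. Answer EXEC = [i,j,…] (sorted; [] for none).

EXEC = [1,2,5,6]

[0] flags=0011 → (cmp)
[1] flags=0011 PL?T → r3=0x4b
[2] flags=0011 PL?T → r0=0x56
[3] flags=0011 GT?F → skip
[4] flags=0000 → (cmp)
[5] flags=0000 GE?T → r0=0xf6
[6] flags=0000 GE?T → r2=0x35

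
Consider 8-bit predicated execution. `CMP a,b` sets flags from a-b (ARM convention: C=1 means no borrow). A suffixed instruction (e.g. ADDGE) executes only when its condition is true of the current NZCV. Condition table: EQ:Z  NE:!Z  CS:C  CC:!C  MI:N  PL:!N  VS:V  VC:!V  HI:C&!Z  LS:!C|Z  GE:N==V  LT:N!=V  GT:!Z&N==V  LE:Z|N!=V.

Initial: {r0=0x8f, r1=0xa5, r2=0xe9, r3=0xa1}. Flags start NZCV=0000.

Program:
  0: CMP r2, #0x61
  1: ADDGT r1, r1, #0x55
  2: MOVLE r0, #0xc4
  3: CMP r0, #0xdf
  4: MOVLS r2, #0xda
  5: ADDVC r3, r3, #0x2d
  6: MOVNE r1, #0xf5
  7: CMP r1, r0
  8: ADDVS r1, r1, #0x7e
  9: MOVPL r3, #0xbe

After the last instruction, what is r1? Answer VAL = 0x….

VAL = 0xf5

[0] flags=1010 → (cmp)
[1] flags=1010 GT?F → skip
[2] flags=1010 LE?T → r0=0xc4
[3] flags=1000 → (cmp)
[4] flags=1000 LS?T → r2=0xda
[5] flags=1000 VC?T → r3=0xce
[6] flags=1000 NE?T → r1=0xf5
[7] flags=0010 → (cmp)
[8] flags=0010 VS?F → skip
[9] flags=0010 PL?T → r3=0xbe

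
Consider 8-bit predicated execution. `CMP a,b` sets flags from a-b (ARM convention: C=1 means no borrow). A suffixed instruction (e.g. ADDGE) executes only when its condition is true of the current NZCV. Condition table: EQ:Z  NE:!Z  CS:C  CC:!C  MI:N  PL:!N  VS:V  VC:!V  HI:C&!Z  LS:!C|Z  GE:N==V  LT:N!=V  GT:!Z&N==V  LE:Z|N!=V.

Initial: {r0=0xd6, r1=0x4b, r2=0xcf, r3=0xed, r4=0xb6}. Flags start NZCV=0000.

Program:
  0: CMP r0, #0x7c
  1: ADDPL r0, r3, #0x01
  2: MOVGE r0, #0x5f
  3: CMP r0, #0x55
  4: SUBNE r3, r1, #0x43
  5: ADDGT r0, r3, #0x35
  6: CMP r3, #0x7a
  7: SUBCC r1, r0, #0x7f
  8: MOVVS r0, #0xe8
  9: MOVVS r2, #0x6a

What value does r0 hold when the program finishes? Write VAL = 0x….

0: ✓ CMP  NZCV=0011
1: ✓ ADDPL  r0←0xee
2: · MOVGE
3: ✓ CMP  NZCV=1010
4: ✓ SUBNE  r3←0x08
5: · ADDGT
6: ✓ CMP  NZCV=1000
7: ✓ SUBCC  r1←0x6f
8: · MOVVS
9: · MOVVS

VAL = 0xee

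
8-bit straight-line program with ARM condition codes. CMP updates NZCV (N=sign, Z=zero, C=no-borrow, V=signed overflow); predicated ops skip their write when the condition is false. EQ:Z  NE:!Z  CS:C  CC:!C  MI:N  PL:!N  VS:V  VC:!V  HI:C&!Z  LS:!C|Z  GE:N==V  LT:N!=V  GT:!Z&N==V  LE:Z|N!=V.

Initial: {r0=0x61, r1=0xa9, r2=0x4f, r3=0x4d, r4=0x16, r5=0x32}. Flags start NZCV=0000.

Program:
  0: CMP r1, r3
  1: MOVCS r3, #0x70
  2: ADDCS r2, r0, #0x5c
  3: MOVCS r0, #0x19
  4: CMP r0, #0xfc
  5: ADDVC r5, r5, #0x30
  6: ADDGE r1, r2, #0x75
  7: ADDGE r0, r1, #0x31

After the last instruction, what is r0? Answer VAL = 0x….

VAL = 0x63

[0] flags=0011 → (cmp)
[1] flags=0011 CS?T → r3=0x70
[2] flags=0011 CS?T → r2=0xbd
[3] flags=0011 CS?T → r0=0x19
[4] flags=0000 → (cmp)
[5] flags=0000 VC?T → r5=0x62
[6] flags=0000 GE?T → r1=0x32
[7] flags=0000 GE?T → r0=0x63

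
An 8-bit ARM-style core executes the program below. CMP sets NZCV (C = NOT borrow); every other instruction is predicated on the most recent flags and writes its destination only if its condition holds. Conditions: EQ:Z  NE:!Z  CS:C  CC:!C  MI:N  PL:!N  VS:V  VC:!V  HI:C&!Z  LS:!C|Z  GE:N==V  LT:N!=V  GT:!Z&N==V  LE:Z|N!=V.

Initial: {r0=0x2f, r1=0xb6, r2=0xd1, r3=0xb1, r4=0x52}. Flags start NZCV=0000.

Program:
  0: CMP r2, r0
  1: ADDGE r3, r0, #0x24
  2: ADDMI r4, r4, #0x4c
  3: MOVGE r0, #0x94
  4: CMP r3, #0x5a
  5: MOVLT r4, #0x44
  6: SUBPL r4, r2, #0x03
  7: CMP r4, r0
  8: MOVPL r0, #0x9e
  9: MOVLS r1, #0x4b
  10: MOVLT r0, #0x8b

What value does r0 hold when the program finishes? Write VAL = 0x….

VAL = 0x8b

[0] flags=1010 → (cmp)
[1] flags=1010 GE?F → skip
[2] flags=1010 MI?T → r4=0x9e
[3] flags=1010 GE?F → skip
[4] flags=0011 → (cmp)
[5] flags=0011 LT?T → r4=0x44
[6] flags=0011 PL?T → r4=0xce
[7] flags=1010 → (cmp)
[8] flags=1010 PL?F → skip
[9] flags=1010 LS?F → skip
[10] flags=1010 LT?T → r0=0x8b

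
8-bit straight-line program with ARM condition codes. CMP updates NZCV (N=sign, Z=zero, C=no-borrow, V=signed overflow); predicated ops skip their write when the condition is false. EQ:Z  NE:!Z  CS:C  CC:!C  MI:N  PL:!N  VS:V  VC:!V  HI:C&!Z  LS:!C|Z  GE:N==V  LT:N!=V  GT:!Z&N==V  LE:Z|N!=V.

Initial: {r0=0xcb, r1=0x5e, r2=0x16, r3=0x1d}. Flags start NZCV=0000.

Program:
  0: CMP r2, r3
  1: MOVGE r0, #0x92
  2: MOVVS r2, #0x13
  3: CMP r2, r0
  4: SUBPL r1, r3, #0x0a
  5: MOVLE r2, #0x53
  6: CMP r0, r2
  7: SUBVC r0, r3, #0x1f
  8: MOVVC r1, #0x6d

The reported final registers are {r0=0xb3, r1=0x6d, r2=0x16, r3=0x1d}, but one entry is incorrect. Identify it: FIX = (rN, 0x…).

[0] flags=1000 → (cmp)
[1] flags=1000 GE?F → skip
[2] flags=1000 VS?F → skip
[3] flags=0000 → (cmp)
[4] flags=0000 PL?T → r1=0x13
[5] flags=0000 LE?F → skip
[6] flags=1010 → (cmp)
[7] flags=1010 VC?T → r0=0xfe
[8] flags=1010 VC?T → r1=0x6d

FIX = (r0, 0xfe)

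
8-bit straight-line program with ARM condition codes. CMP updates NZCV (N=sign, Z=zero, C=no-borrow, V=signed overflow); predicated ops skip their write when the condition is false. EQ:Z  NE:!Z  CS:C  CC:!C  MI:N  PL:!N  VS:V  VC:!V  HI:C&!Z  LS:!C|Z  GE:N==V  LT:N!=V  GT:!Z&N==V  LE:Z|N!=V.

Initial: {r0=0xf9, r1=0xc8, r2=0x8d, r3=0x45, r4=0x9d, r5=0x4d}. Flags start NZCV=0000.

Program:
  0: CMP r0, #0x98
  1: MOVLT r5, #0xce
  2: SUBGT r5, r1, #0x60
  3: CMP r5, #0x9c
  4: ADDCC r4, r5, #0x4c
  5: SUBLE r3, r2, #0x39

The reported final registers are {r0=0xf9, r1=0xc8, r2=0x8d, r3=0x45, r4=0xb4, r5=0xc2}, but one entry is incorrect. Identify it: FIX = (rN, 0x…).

0: ✓ CMP  NZCV=0010
1: · MOVLT
2: ✓ SUBGT  r5←0x68
3: ✓ CMP  NZCV=1001
4: ✓ ADDCC  r4←0xb4
5: · SUBLE

FIX = (r5, 0x68)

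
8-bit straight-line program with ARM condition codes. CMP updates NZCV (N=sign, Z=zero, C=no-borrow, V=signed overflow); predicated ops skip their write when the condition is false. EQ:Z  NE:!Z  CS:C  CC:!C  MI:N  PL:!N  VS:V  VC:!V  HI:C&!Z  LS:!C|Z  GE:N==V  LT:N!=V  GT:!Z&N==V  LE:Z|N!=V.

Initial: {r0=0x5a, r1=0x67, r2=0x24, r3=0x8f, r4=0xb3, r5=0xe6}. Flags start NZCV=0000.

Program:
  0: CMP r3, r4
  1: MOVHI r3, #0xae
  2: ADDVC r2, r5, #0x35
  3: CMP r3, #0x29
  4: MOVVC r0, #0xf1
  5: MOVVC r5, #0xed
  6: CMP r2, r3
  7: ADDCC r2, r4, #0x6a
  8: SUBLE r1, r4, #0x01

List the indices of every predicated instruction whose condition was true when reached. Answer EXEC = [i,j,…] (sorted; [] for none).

0: ✓ CMP  NZCV=1000
1: · MOVHI
2: ✓ ADDVC  r2←0x1b
3: ✓ CMP  NZCV=0011
4: · MOVVC
5: · MOVVC
6: ✓ CMP  NZCV=1001
7: ✓ ADDCC  r2←0x1d
8: · SUBLE

EXEC = [2,7]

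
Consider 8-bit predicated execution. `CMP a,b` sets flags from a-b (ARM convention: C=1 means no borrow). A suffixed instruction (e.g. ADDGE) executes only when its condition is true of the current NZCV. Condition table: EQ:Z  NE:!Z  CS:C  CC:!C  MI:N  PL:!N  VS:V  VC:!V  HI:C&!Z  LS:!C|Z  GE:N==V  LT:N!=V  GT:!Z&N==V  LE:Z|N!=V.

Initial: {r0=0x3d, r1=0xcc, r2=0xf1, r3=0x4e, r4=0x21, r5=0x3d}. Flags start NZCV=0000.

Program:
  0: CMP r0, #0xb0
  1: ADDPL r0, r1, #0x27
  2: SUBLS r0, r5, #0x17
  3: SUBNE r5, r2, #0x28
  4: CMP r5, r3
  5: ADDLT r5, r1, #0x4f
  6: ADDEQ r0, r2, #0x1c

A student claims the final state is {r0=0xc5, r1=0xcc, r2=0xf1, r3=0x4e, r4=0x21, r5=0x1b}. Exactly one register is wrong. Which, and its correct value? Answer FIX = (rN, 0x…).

0: ✓ CMP  NZCV=1001
1: · ADDPL
2: ✓ SUBLS  r0←0x26
3: ✓ SUBNE  r5←0xc9
4: ✓ CMP  NZCV=0011
5: ✓ ADDLT  r5←0x1b
6: · ADDEQ

FIX = (r0, 0x26)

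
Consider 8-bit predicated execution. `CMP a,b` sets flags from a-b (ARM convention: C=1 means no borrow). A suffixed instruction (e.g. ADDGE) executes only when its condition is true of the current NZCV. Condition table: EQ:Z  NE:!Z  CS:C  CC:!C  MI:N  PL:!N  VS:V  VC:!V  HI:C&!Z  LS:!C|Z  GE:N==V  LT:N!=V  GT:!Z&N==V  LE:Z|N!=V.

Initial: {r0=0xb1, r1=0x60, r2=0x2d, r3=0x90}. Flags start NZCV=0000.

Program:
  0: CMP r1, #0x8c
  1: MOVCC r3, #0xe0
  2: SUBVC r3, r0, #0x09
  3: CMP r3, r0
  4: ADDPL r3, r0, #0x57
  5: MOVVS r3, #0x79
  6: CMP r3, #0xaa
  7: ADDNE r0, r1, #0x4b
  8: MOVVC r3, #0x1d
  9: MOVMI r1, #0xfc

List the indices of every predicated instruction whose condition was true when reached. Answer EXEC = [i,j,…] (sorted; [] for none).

[0] flags=1001 → (cmp)
[1] flags=1001 CC?T → r3=0xe0
[2] flags=1001 VC?F → skip
[3] flags=0010 → (cmp)
[4] flags=0010 PL?T → r3=0x08
[5] flags=0010 VS?F → skip
[6] flags=0000 → (cmp)
[7] flags=0000 NE?T → r0=0xab
[8] flags=0000 VC?T → r3=0x1d
[9] flags=0000 MI?F → skip

EXEC = [1,4,7,8]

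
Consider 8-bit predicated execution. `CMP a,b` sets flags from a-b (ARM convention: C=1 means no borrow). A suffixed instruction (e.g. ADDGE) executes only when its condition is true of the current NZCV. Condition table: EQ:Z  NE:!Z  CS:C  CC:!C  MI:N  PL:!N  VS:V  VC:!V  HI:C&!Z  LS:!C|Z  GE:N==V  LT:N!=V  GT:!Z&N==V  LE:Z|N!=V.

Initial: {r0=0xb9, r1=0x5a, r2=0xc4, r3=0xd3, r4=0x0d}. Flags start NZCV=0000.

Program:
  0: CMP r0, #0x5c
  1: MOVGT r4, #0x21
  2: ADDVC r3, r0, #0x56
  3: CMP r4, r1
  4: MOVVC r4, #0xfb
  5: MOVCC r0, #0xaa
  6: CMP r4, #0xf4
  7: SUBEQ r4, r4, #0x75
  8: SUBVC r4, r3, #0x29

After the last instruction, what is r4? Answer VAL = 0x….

0: ✓ CMP  NZCV=0011
1: · MOVGT
2: · ADDVC
3: ✓ CMP  NZCV=1000
4: ✓ MOVVC  r4←0xfb
5: ✓ MOVCC  r0←0xaa
6: ✓ CMP  NZCV=0010
7: · SUBEQ
8: ✓ SUBVC  r4←0xaa

VAL = 0xaa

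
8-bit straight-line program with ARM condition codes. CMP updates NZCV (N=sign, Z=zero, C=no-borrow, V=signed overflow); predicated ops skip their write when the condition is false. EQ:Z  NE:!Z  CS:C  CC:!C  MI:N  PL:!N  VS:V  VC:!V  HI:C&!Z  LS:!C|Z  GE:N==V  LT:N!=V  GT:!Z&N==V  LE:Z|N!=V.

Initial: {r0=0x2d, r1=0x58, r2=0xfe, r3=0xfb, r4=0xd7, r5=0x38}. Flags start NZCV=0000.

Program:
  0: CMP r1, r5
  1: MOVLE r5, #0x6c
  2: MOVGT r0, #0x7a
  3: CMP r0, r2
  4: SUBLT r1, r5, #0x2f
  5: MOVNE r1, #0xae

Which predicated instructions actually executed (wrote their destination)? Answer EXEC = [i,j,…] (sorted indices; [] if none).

0: ✓ CMP  NZCV=0010
1: · MOVLE
2: ✓ MOVGT  r0←0x7a
3: ✓ CMP  NZCV=0000
4: · SUBLT
5: ✓ MOVNE  r1←0xae

EXEC = [2,5]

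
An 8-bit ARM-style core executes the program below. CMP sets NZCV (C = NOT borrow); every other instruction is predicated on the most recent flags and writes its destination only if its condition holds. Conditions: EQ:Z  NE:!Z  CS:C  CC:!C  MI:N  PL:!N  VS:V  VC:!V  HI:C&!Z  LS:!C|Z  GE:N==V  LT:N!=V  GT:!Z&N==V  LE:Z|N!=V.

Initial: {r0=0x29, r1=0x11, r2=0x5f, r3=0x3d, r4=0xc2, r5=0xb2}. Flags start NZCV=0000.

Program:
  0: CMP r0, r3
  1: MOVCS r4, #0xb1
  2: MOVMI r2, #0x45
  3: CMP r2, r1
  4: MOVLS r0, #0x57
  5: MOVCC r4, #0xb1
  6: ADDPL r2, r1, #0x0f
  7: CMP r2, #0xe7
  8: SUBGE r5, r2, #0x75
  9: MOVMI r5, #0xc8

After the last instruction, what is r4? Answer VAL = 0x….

VAL = 0xc2

0: ✓ CMP  NZCV=1000
1: · MOVCS
2: ✓ MOVMI  r2←0x45
3: ✓ CMP  NZCV=0010
4: · MOVLS
5: · MOVCC
6: ✓ ADDPL  r2←0x20
7: ✓ CMP  NZCV=0000
8: ✓ SUBGE  r5←0xab
9: · MOVMI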